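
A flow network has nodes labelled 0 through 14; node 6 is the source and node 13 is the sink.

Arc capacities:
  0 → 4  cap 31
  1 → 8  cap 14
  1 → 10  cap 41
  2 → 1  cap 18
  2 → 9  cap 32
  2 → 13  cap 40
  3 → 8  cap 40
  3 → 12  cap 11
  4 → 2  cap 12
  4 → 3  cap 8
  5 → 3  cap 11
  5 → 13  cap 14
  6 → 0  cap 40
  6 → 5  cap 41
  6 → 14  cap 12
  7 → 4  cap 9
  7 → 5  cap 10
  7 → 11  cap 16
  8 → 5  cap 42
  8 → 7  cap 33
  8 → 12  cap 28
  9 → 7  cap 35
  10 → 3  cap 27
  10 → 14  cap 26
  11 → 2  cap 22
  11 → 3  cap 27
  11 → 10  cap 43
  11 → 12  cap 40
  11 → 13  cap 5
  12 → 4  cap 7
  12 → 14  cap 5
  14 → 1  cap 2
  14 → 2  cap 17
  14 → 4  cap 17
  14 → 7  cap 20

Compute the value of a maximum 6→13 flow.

augment #1: 6→5→13 bottleneck 14, total now 14
augment #2: 6→14→2→13 bottleneck 12, total now 26
augment #3: 6→0→4→2→13 bottleneck 12, total now 38
augment #4: 6→5→3→8→7→11→13 bottleneck 5, total now 43
augment #5: 6→5→3→12→14→2→13 bottleneck 5, total now 48
augment #6: 6→5→3→8→7→11→2→13 bottleneck 1, total now 49
augment #7: 6→0→4→3→8→7→11→2→13 bottleneck 8, total now 57

Maximum flow value: 57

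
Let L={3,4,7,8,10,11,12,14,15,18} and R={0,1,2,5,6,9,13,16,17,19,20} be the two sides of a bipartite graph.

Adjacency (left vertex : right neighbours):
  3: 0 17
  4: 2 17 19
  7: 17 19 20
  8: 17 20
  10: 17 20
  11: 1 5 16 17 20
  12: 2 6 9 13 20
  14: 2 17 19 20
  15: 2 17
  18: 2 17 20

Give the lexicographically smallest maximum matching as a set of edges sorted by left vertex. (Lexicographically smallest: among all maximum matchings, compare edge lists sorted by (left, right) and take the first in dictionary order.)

|M| = 7 (so the lex-smallest maximum matching has 7 edges)
process left vertices in ascending order; for each, take the smallest-labelled available neighbour that still permits 7 edges overall, or leave it unmatched if none does
lex-smallest matching: {3-0, 4-2, 7-17, 8-20, 11-1, 12-6, 14-19}

Lex-smallest maximum matching: {(3,0), (4,2), (7,17), (8,20), (11,1), (12,6), (14,19)}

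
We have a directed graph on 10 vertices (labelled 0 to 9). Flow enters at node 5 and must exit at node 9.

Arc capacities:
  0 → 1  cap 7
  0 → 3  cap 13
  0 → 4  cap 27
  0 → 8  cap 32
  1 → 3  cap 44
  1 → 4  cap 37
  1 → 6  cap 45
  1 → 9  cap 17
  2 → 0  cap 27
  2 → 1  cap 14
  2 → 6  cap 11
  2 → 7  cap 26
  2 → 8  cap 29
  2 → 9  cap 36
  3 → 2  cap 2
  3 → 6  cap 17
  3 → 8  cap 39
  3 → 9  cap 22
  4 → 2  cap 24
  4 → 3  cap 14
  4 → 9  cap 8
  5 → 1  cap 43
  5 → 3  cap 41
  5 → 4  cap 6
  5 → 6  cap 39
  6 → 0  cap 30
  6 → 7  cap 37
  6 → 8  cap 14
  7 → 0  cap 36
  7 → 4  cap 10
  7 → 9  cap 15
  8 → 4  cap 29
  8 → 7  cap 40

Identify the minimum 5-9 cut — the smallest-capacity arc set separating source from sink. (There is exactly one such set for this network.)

augment #1: 5→1→9 push 17
augment #2: 5→3→9 push 22
augment #3: 5→4→9 push 6
augment #4: 5→1→4→9 push 2
augment #5: 5→3→2→9 push 2
augment #6: 5→6→7→9 push 15
augment #7: 5→1→4→2→9 push 24
max flow = 88; residual-reachable set from 5 gives S-side
cut edges (S→T): {(1,9), (3,2), (3,9), (4,2), (4,9), (7,9)} total cap 88

Min-cut arcs: {(1,9), (3,2), (3,9), (4,2), (4,9), (7,9)} (total capacity 88)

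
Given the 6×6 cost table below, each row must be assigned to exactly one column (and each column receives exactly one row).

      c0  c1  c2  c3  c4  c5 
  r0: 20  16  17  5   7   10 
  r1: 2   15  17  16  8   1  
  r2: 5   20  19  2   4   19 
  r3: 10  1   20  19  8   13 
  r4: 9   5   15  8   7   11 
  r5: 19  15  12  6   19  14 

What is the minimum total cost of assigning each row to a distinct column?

Minimum assignment cost: 31

optimal assignment: row0→col3 (cost 5), row1→col5 (cost 1), row2→col0 (cost 5), row3→col1 (cost 1), row4→col4 (cost 7), row5→col2 (cost 12)
total = 5 + 1 + 5 + 1 + 7 + 12 = 31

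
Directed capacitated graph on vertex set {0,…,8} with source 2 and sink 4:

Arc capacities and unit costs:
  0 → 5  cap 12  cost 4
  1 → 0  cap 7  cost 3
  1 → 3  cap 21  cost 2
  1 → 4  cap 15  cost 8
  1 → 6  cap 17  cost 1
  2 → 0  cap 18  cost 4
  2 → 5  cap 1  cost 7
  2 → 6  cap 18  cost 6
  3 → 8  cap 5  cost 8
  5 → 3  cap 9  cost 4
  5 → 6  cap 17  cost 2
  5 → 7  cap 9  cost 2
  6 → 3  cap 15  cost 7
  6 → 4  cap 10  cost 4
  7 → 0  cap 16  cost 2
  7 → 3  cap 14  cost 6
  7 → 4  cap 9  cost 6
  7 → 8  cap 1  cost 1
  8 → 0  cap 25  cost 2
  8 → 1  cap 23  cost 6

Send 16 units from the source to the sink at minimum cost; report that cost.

shortest-cost path #1: 2→6→4 push 10 @ unit cost 10 (adds 100)
shortest-cost path #2: 2→5→7→4 push 1 @ unit cost 15 (adds 15)
shortest-cost path #3: 2→0→5→7→4 push 5 @ unit cost 16 (adds 80)
total cost = 195

Minimum cost for 16 units: 195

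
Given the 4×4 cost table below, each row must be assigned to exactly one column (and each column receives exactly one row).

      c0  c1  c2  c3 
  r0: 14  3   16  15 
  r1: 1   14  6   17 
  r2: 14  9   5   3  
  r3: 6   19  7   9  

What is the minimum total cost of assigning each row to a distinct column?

Minimum assignment cost: 14

optimal assignment: row0→col1 (cost 3), row1→col0 (cost 1), row2→col3 (cost 3), row3→col2 (cost 7)
total = 3 + 1 + 3 + 7 = 14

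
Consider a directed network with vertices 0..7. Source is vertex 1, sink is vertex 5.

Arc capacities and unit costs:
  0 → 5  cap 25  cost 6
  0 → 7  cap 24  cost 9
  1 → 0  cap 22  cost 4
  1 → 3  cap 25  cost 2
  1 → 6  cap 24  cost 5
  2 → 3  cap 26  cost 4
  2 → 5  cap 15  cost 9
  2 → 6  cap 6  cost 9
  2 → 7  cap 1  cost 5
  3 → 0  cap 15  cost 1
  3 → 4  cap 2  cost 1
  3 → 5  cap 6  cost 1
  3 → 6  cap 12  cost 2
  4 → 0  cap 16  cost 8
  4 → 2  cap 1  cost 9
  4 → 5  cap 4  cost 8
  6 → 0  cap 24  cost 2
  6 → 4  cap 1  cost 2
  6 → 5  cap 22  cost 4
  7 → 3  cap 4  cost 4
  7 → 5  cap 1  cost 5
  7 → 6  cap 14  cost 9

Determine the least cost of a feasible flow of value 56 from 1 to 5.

Minimum cost for 56 units: 486

shortest-cost path #1: 1→3→5 push 6 @ unit cost 3 (adds 18)
shortest-cost path #2: 1→3→6→5 push 12 @ unit cost 8 (adds 96)
shortest-cost path #3: 1→6→5 push 10 @ unit cost 9 (adds 90)
shortest-cost path #4: 1→3→0→5 push 7 @ unit cost 9 (adds 63)
shortest-cost path #5: 1→0→5 push 18 @ unit cost 10 (adds 180)
shortest-cost path #6: 1→6→3→4→5 push 2 @ unit cost 12 (adds 24)
shortest-cost path #7: 1→6→4→5 push 1 @ unit cost 15 (adds 15)
total cost = 486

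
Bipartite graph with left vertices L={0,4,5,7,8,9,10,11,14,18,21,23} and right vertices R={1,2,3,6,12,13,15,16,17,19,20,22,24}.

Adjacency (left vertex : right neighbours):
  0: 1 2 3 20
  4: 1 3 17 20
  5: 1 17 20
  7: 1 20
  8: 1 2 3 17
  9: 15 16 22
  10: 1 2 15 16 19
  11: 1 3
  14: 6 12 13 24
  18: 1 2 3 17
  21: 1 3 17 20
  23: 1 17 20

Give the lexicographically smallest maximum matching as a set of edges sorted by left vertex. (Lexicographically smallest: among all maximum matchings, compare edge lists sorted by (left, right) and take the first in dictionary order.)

|M| = 8 (so the lex-smallest maximum matching has 8 edges)
process left vertices in ascending order; for each, take the smallest-labelled available neighbour that still permits 8 edges overall, or leave it unmatched if none does
lex-smallest matching: {0-1, 4-3, 5-17, 7-20, 8-2, 9-15, 10-16, 14-6}

Lex-smallest maximum matching: {(0,1), (4,3), (5,17), (7,20), (8,2), (9,15), (10,16), (14,6)}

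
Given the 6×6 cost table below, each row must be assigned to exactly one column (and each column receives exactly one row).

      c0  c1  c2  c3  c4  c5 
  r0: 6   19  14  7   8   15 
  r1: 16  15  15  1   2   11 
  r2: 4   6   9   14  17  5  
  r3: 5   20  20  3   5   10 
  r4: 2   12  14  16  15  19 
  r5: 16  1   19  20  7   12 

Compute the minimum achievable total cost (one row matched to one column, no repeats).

optimal assignment: row0→col2 (cost 14), row1→col4 (cost 2), row2→col5 (cost 5), row3→col3 (cost 3), row4→col0 (cost 2), row5→col1 (cost 1)
total = 14 + 2 + 5 + 3 + 2 + 1 = 27

Minimum assignment cost: 27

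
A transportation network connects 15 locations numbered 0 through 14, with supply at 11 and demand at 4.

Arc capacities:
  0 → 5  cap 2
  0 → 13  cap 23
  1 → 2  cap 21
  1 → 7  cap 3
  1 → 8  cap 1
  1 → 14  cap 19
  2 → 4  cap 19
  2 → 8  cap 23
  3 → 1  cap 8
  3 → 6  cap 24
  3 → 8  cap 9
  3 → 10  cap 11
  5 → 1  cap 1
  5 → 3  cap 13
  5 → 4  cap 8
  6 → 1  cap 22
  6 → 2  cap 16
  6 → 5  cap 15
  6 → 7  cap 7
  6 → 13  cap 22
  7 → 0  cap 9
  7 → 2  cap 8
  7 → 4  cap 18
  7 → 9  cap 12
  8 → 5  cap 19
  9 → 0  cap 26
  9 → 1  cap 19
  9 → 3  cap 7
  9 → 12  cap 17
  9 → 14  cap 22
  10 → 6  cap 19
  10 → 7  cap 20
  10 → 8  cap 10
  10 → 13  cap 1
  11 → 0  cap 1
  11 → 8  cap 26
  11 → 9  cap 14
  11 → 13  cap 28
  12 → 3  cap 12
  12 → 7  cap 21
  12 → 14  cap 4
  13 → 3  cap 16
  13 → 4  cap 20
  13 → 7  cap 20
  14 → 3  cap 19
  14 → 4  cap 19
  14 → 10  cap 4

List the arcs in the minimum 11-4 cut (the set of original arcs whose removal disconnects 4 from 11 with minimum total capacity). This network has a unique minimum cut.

Min-cut arcs: {(8,5), (11,0), (11,9), (11,13)} (total capacity 62)

augment #1: 11→13→4 push 20
augment #2: 11→0→5→4 push 1
augment #3: 11→8→5→4 push 7
augment #4: 11→9→14→4 push 14
augment #5: 11→13→7→4 push 8
augment #6: 11→8→5→1→2→4 push 1
augment #7: 11→8→5→0→13→7→4 push 1
augment #8: 11→8→5→3→1→2→4 push 8
augment #9: 11→8→5→3→6→2→4 push 2
max flow = 62; residual-reachable set from 11 gives S-side
cut edges (S→T): {(8,5), (11,0), (11,9), (11,13)} total cap 62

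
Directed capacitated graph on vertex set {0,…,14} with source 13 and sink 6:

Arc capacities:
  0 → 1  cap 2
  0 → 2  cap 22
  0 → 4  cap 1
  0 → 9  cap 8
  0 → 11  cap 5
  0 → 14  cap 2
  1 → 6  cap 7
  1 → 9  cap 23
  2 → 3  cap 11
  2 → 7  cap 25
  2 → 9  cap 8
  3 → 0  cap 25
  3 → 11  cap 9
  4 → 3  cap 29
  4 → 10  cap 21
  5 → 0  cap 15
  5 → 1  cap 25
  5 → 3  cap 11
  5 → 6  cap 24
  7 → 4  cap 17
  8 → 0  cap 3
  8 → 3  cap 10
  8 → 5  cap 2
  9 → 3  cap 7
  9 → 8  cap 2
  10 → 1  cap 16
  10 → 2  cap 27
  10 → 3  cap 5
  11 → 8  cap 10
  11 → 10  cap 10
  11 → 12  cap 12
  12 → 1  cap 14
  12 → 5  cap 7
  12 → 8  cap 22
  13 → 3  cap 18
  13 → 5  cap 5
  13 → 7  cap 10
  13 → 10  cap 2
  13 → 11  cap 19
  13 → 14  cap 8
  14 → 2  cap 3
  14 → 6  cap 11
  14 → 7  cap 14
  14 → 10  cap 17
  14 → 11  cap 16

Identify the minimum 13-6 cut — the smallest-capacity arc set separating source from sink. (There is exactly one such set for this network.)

Min-cut arcs: {(0,14), (1,6), (8,5), (12,5), (13,5), (13,14)} (total capacity 31)

augment #1: 13→5→6 push 5
augment #2: 13→14→6 push 8
augment #3: 13→10→1→6 push 2
augment #4: 13→3→0→1→6 push 2
augment #5: 13→3→0→14→6 push 2
augment #6: 13→11→8→5→6 push 2
augment #7: 13→11→10→1→6 push 3
augment #8: 13→11→12→5→6 push 7
max flow = 31; residual-reachable set from 13 gives S-side
cut edges (S→T): {(0,14), (1,6), (8,5), (12,5), (13,5), (13,14)} total cap 31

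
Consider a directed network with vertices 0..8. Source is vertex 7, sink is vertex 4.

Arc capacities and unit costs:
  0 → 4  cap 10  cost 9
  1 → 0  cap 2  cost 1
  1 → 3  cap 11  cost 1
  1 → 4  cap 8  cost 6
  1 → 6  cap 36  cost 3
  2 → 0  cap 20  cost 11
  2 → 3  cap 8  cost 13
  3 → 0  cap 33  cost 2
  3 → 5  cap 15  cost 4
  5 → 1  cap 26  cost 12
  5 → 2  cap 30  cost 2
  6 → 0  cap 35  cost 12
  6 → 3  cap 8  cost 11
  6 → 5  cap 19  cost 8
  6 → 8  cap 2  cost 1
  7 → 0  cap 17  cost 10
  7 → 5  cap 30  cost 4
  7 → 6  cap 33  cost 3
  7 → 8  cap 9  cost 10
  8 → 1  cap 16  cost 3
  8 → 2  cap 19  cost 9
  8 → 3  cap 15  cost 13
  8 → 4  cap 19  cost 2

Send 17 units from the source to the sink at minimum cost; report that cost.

shortest-cost path #1: 7→6→8→4 push 2 @ unit cost 6 (adds 12)
shortest-cost path #2: 7→8→4 push 9 @ unit cost 12 (adds 108)
shortest-cost path #3: 7→0→4 push 6 @ unit cost 19 (adds 114)
total cost = 234

Minimum cost for 17 units: 234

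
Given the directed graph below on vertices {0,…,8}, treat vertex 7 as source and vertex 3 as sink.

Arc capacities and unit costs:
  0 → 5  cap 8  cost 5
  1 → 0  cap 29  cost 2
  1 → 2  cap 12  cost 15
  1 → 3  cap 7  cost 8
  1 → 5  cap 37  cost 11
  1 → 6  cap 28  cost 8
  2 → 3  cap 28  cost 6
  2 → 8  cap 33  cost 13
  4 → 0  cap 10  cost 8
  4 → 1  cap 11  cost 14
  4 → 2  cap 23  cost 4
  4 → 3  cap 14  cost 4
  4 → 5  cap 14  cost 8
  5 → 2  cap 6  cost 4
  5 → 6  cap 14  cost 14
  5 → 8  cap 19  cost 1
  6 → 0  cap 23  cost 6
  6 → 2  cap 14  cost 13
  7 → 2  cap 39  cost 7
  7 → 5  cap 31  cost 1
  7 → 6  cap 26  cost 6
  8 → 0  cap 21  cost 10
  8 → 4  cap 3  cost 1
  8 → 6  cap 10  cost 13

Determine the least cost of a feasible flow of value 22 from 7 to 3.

shortest-cost path #1: 7→5→8→4→3 push 3 @ unit cost 7 (adds 21)
shortest-cost path #2: 7→5→2→3 push 6 @ unit cost 11 (adds 66)
shortest-cost path #3: 7→2→3 push 13 @ unit cost 13 (adds 169)
total cost = 256

Minimum cost for 22 units: 256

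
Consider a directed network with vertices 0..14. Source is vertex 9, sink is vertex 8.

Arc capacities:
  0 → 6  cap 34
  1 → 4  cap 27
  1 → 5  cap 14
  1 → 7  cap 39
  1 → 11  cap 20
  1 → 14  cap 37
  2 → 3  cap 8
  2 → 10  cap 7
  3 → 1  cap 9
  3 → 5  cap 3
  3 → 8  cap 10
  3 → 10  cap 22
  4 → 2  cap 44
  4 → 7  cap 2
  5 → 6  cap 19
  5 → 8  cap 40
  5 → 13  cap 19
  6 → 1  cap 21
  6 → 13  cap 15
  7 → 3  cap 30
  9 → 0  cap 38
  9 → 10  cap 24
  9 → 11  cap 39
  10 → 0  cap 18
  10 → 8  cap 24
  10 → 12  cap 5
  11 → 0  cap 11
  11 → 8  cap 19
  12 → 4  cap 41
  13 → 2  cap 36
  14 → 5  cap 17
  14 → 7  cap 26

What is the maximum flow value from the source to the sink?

Maximum flow value: 74

augment #1: 9→10→8 bottleneck 24, total now 24
augment #2: 9→11→8 bottleneck 19, total now 43
augment #3: 9→0→6→1→5→8 bottleneck 14, total now 57
augment #4: 9→0→6→1→7→3→8 bottleneck 7, total now 64
augment #5: 9→0→6→13→2→3→8 bottleneck 3, total now 67
augment #6: 9→0→6→13→2→3→5→8 bottleneck 3, total now 70
augment #7: 9→0→6→13→2→3→1→14→5→8 bottleneck 2, total now 72
augment #8: 9→0→6→13→2→10→12→4→7→1→14→5→8 bottleneck 2, total now 74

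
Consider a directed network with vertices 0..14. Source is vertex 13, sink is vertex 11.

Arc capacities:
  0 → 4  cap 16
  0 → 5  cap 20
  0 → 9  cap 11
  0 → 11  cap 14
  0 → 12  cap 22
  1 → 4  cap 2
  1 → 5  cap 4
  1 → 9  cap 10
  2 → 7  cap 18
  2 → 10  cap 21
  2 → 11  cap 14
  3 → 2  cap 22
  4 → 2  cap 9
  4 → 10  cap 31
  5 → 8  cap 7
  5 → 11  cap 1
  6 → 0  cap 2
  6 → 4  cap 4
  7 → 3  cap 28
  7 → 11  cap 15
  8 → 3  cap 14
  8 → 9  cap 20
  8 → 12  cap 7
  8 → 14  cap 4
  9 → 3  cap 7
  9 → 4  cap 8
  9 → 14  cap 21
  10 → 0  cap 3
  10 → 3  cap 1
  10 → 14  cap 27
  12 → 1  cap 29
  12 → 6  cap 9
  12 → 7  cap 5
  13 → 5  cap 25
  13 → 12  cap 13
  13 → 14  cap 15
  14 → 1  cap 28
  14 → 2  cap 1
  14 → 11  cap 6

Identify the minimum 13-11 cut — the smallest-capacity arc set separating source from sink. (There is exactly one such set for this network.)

augment #1: 13→5→11 push 1
augment #2: 13→14→11 push 6
augment #3: 13→12→7→11 push 5
augment #4: 13→14→2→11 push 1
augment #5: 13→12→6→0→11 push 2
augment #6: 13→5→8→3→2→11 push 7
augment #7: 13→12→1→4→2→11 push 2
augment #8: 13→12→6→4→2→11 push 4
augment #9: 13→14→1→9→3→2→7→11 push 7
augment #10: 13→14→1→9→4→2→7→11 push 1
max flow = 36; residual-reachable set from 13 gives S-side
cut edges (S→T): {(5,8), (5,11), (13,12), (13,14)} total cap 36

Min-cut arcs: {(5,8), (5,11), (13,12), (13,14)} (total capacity 36)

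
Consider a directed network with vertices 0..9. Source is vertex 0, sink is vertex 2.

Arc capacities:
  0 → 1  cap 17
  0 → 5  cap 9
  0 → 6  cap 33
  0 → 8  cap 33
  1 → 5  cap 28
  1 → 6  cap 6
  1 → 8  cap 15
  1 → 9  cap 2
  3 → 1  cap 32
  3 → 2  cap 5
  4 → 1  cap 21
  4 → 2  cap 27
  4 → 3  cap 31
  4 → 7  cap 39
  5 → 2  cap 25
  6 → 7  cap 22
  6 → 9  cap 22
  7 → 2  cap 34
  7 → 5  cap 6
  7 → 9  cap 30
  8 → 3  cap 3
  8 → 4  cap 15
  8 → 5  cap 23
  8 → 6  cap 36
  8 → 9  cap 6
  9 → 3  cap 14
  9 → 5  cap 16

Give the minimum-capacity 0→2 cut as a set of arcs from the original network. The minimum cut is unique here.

Min-cut arcs: {(3,2), (5,2), (6,7), (8,4)} (total capacity 67)

augment #1: 0→5→2 push 9
augment #2: 0→1→5→2 push 16
augment #3: 0→6→7→2 push 22
augment #4: 0→8→3→2 push 3
augment #5: 0→8→4→2 push 15
augment #6: 0→1→9→3→2 push 1
augment #7: 0→6→9→3→2 push 1
max flow = 67; residual-reachable set from 0 gives S-side
cut edges (S→T): {(3,2), (5,2), (6,7), (8,4)} total cap 67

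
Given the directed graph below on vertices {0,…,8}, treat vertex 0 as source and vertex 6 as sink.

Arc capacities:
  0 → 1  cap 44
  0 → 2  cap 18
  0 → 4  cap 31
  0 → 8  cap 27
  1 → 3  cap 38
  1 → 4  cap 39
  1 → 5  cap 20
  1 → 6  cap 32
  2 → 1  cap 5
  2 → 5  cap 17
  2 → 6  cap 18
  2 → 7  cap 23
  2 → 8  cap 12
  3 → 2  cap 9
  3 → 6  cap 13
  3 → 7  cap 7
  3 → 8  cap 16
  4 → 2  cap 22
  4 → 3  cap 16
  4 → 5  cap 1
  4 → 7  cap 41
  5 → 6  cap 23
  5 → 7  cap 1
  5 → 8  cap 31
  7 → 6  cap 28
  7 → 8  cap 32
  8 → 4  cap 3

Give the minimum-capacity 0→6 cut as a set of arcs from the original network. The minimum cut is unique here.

augment #1: 0→1→6 push 32
augment #2: 0→2→6 push 18
augment #3: 0→1→3→6 push 12
augment #4: 0→4→3→6 push 1
augment #5: 0→4→5→6 push 1
augment #6: 0→4→7→6 push 28
augment #7: 0→4→2→5→6 push 1
augment #8: 0→8→4→2→5→6 push 3
max flow = 96; residual-reachable set from 0 gives S-side
cut edges (S→T): {(0,1), (0,2), (0,4), (8,4)} total cap 96

Min-cut arcs: {(0,1), (0,2), (0,4), (8,4)} (total capacity 96)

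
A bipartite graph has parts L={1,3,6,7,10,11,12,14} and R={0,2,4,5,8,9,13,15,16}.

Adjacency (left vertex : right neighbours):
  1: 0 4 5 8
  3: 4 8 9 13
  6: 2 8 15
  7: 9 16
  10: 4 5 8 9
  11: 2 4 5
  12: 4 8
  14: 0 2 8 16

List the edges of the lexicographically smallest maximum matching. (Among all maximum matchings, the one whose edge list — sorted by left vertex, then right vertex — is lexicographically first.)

Lex-smallest maximum matching: {(1,0), (3,4), (6,15), (7,9), (10,5), (11,2), (12,8), (14,16)}

|M| = 8 (so the lex-smallest maximum matching has 8 edges)
process left vertices in ascending order; for each, take the smallest-labelled available neighbour that still permits 8 edges overall, or leave it unmatched if none does
lex-smallest matching: {1-0, 3-4, 6-15, 7-9, 10-5, 11-2, 12-8, 14-16}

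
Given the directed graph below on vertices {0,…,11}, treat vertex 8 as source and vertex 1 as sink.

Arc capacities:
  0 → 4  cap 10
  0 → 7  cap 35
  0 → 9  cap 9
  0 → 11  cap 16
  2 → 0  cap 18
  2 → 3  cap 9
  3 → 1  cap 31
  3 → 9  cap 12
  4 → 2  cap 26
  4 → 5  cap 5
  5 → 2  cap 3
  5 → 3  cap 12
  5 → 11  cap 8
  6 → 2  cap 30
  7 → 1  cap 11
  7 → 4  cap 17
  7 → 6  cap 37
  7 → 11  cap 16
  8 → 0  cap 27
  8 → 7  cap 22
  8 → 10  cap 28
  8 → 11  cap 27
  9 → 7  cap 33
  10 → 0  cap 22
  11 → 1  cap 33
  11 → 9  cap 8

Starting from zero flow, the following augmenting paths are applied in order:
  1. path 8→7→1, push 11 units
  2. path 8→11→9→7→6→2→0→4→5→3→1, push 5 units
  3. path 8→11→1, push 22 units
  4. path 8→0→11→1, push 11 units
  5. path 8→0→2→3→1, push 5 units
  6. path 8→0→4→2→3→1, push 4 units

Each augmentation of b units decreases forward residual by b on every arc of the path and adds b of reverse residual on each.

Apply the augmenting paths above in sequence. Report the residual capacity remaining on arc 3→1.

after path 1 (8→7→1, push 11): res(3,1)=31
after path 2 (8→11→9→7→6→2→0→4→5→3→1, push 5): res(3,1)=26
after path 3 (8→11→1, push 22): res(3,1)=26
after path 4 (8→0→11→1, push 11): res(3,1)=26
after path 5 (8→0→2→3→1, push 5): res(3,1)=21
after path 6 (8→0→4→2→3→1, push 4): res(3,1)=17

Residual capacity of (3,1): 17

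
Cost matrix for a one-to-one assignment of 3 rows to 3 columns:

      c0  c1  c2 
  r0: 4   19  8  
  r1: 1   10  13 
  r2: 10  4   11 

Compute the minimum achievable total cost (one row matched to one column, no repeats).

Minimum assignment cost: 13

optimal assignment: row0→col2 (cost 8), row1→col0 (cost 1), row2→col1 (cost 4)
total = 8 + 1 + 4 = 13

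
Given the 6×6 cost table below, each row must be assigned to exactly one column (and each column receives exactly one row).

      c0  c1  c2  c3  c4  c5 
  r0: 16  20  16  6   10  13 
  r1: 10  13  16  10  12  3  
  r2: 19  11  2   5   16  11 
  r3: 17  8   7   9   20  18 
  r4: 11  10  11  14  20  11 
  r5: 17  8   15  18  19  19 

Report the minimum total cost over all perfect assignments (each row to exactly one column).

Minimum assignment cost: 43

optimal assignment: row0→col4 (cost 10), row1→col5 (cost 3), row2→col2 (cost 2), row3→col3 (cost 9), row4→col0 (cost 11), row5→col1 (cost 8)
total = 10 + 3 + 2 + 9 + 11 + 8 = 43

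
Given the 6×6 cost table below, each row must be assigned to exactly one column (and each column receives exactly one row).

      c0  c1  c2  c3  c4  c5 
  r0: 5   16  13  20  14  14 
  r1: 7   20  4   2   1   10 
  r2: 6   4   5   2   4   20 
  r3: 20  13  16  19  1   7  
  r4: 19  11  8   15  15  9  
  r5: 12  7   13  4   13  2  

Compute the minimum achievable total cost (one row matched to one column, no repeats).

Minimum assignment cost: 22

optimal assignment: row0→col0 (cost 5), row1→col3 (cost 2), row2→col1 (cost 4), row3→col4 (cost 1), row4→col2 (cost 8), row5→col5 (cost 2)
total = 5 + 2 + 4 + 1 + 8 + 2 = 22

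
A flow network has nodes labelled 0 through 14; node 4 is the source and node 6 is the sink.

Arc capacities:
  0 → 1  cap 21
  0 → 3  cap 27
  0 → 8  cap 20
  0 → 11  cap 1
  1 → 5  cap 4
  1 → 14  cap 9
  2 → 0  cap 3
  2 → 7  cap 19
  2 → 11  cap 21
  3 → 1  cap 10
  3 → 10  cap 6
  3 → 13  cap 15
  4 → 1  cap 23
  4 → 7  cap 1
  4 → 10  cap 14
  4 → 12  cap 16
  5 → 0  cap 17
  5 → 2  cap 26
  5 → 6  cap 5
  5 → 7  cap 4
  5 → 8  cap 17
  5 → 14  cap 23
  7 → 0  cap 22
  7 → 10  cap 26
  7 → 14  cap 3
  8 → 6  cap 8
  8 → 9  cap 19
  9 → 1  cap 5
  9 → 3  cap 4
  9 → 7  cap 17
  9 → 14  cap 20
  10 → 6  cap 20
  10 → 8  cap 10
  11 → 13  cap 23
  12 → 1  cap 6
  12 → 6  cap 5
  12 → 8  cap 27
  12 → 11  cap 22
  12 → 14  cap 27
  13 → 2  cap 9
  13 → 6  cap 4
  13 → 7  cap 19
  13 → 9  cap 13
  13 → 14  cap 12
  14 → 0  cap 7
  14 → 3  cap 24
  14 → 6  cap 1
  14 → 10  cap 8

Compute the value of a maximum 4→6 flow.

augment #1: 4→10→6 bottleneck 14, total now 14
augment #2: 4→12→6 bottleneck 5, total now 19
augment #3: 4→1→5→6 bottleneck 4, total now 23
augment #4: 4→1→14→6 bottleneck 1, total now 24
augment #5: 4→7→10→6 bottleneck 1, total now 25
augment #6: 4→12→8→6 bottleneck 8, total now 33
augment #7: 4→1→14→10→6 bottleneck 5, total now 38
augment #8: 4→12→11→13→6 bottleneck 3, total now 41
augment #9: 4→1→14→3→13→6 bottleneck 1, total now 42

Maximum flow value: 42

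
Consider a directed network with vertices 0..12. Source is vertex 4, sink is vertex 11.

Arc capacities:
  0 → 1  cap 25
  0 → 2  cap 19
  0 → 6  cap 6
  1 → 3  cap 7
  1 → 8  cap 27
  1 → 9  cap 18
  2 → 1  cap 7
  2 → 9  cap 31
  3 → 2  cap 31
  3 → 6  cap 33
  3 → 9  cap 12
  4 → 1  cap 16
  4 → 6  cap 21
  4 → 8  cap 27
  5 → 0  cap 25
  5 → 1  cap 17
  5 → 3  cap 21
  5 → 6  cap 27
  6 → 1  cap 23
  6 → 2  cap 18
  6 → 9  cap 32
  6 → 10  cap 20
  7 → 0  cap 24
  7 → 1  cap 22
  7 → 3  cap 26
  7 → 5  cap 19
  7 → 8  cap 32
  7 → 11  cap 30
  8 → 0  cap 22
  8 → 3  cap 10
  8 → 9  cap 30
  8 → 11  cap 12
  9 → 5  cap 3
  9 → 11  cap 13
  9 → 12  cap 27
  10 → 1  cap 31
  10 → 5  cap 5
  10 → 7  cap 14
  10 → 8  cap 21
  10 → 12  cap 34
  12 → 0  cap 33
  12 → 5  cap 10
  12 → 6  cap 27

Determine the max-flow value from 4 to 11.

Maximum flow value: 39

augment #1: 4→8→11 bottleneck 12, total now 12
augment #2: 4→1→9→11 bottleneck 13, total now 25
augment #3: 4→6→10→7→11 bottleneck 14, total now 39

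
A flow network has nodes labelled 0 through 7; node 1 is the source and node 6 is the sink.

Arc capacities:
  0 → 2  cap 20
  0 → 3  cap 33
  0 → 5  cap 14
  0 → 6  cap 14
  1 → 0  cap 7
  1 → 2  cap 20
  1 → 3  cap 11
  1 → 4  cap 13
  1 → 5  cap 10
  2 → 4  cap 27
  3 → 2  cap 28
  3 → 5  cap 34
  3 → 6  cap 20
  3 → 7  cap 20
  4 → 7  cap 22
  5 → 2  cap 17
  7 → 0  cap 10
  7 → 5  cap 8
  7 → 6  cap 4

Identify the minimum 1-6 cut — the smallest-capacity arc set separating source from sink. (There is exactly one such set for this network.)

Min-cut arcs: {(1,0), (1,3), (7,0), (7,6)} (total capacity 32)

augment #1: 1→0→6 push 7
augment #2: 1→3→6 push 11
augment #3: 1→4→7→6 push 4
augment #4: 1→4→7→0→6 push 7
augment #5: 1→4→7→0→3→6 push 2
augment #6: 1→2→4→7→0→3→6 push 1
max flow = 32; residual-reachable set from 1 gives S-side
cut edges (S→T): {(1,0), (1,3), (7,0), (7,6)} total cap 32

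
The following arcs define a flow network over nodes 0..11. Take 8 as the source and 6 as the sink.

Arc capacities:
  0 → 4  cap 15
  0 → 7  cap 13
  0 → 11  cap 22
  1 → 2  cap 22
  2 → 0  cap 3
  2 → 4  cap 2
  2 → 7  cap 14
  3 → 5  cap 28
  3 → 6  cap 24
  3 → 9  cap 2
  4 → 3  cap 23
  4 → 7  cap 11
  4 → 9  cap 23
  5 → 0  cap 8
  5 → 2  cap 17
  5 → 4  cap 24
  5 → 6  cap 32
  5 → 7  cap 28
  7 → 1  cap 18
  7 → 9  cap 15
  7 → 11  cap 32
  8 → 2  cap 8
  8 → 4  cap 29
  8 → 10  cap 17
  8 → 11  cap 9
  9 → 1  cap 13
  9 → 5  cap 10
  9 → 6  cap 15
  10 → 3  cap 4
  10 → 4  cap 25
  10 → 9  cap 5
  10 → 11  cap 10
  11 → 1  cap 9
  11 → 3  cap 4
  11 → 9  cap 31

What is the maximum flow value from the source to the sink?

Maximum flow value: 56

augment #1: 8→4→3→6 bottleneck 23, total now 23
augment #2: 8→4→9→6 bottleneck 6, total now 29
augment #3: 8→10→3→6 bottleneck 1, total now 30
augment #4: 8→10→9→6 bottleneck 5, total now 35
augment #5: 8→11→9→6 bottleneck 4, total now 39
augment #6: 8→10→3→5→6 bottleneck 3, total now 42
augment #7: 8→11→3→5→6 bottleneck 4, total now 46
augment #8: 8→11→9→5→6 bottleneck 1, total now 47
augment #9: 8→2→4→9→5→6 bottleneck 2, total now 49
augment #10: 8→2→7→9→5→6 bottleneck 6, total now 55
augment #11: 8→10→4→9→5→6 bottleneck 1, total now 56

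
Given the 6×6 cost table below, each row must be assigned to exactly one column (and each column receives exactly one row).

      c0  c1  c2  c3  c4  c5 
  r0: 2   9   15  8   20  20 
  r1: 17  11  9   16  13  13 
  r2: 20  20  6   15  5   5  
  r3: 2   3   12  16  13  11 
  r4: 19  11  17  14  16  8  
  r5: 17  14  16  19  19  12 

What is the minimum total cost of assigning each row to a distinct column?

optimal assignment: row0→col0 (cost 2), row1→col2 (cost 9), row2→col4 (cost 5), row3→col1 (cost 3), row4→col3 (cost 14), row5→col5 (cost 12)
total = 2 + 9 + 5 + 3 + 14 + 12 = 45

Minimum assignment cost: 45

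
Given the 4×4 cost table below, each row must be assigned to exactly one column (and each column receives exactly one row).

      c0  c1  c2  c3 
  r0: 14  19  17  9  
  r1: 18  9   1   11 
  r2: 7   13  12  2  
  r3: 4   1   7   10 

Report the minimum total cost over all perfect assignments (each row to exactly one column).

one of 2 optimal assignments: row0→col0 (cost 14), row1→col2 (cost 1), row2→col3 (cost 2), row3→col1 (cost 1)
total = 14 + 1 + 2 + 1 = 18

Minimum assignment cost: 18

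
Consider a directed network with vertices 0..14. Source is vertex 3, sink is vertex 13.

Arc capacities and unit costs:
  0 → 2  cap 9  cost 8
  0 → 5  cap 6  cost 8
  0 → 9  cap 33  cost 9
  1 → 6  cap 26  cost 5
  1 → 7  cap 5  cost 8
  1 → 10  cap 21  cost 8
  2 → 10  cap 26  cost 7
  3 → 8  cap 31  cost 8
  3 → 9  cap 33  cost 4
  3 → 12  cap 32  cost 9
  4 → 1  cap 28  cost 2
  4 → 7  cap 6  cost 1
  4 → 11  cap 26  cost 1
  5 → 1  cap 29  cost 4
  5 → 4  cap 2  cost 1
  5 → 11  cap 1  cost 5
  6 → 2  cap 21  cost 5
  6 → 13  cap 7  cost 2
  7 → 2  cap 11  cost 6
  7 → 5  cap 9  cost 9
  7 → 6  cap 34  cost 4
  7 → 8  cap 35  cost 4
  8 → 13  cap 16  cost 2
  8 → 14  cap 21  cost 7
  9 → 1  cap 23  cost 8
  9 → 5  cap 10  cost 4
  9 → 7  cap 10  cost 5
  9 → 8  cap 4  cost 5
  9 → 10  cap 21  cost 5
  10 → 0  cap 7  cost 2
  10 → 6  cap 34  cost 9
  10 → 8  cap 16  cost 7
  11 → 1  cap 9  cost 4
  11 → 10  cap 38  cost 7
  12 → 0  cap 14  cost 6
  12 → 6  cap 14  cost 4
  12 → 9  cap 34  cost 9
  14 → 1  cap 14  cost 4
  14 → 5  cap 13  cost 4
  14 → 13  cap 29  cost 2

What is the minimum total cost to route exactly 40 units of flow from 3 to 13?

Minimum cost for 40 units: 556

shortest-cost path #1: 3→8→13 push 16 @ unit cost 10 (adds 160)
shortest-cost path #2: 3→12→6→13 push 7 @ unit cost 15 (adds 105)
shortest-cost path #3: 3→8→14→13 push 15 @ unit cost 17 (adds 255)
shortest-cost path #4: 3→9→8→14→13 push 2 @ unit cost 18 (adds 36)
total cost = 556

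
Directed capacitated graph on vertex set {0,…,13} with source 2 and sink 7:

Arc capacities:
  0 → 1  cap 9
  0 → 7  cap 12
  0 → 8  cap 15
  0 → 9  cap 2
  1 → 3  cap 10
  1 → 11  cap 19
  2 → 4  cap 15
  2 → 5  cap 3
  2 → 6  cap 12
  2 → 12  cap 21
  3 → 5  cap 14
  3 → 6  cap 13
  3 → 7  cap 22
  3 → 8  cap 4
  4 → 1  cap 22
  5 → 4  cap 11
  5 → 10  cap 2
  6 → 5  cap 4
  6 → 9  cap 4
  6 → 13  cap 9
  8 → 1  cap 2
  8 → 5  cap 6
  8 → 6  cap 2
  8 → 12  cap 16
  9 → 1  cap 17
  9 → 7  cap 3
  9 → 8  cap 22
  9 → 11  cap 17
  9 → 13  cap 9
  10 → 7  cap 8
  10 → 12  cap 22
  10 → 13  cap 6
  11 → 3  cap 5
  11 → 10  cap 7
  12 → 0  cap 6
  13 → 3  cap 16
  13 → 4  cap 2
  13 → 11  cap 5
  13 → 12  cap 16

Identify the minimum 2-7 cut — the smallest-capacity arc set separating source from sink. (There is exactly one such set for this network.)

augment #1: 2→5→10→7 push 2
augment #2: 2→6→9→7 push 3
augment #3: 2→12→0→7 push 6
augment #4: 2→4→1→3→7 push 10
augment #5: 2→6→13→3→7 push 9
augment #6: 2→4→1→11→3→7 push 3
augment #7: 2→4→1→11→10→7 push 2
augment #8: 2→5→4→1→11→10→7 push 1
max flow = 36; residual-reachable set from 2 gives S-side
cut edges (S→T): {(2,4), (2,5), (2,6), (12,0)} total cap 36

Min-cut arcs: {(2,4), (2,5), (2,6), (12,0)} (total capacity 36)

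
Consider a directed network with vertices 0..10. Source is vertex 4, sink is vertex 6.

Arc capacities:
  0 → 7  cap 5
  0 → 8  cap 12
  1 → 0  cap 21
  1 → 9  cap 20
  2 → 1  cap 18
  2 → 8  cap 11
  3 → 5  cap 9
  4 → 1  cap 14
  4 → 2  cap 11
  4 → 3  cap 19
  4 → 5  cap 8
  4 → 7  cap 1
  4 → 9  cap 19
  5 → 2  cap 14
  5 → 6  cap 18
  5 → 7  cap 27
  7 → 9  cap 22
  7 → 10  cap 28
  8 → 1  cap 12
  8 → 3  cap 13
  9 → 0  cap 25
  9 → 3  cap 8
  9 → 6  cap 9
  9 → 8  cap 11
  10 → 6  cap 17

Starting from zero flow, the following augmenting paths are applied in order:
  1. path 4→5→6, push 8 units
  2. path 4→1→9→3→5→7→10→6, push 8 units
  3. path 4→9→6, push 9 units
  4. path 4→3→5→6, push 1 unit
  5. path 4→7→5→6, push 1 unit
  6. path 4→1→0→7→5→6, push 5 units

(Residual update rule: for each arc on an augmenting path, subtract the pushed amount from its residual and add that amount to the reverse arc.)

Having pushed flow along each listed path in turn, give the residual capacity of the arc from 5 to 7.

after path 1 (4→5→6, push 8): res(5,7)=27
after path 2 (4→1→9→3→5→7→10→6, push 8): res(5,7)=19
after path 3 (4→9→6, push 9): res(5,7)=19
after path 4 (4→3→5→6, push 1): res(5,7)=19
after path 5 (4→7→5→6, push 1): res(5,7)=20
after path 6 (4→1→0→7→5→6, push 5): res(5,7)=25

Residual capacity of (5,7): 25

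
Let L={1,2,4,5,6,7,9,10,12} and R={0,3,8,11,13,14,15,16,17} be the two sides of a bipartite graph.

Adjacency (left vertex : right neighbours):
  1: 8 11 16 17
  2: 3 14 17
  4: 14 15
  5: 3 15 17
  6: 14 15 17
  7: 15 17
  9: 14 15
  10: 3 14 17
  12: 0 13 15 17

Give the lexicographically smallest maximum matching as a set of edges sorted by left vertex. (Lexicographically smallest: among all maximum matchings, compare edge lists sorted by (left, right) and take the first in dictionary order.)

Lex-smallest maximum matching: {(1,8), (2,3), (4,14), (5,15), (6,17), (12,0)}

|M| = 6 (so the lex-smallest maximum matching has 6 edges)
process left vertices in ascending order; for each, take the smallest-labelled available neighbour that still permits 6 edges overall, or leave it unmatched if none does
lex-smallest matching: {1-8, 2-3, 4-14, 5-15, 6-17, 12-0}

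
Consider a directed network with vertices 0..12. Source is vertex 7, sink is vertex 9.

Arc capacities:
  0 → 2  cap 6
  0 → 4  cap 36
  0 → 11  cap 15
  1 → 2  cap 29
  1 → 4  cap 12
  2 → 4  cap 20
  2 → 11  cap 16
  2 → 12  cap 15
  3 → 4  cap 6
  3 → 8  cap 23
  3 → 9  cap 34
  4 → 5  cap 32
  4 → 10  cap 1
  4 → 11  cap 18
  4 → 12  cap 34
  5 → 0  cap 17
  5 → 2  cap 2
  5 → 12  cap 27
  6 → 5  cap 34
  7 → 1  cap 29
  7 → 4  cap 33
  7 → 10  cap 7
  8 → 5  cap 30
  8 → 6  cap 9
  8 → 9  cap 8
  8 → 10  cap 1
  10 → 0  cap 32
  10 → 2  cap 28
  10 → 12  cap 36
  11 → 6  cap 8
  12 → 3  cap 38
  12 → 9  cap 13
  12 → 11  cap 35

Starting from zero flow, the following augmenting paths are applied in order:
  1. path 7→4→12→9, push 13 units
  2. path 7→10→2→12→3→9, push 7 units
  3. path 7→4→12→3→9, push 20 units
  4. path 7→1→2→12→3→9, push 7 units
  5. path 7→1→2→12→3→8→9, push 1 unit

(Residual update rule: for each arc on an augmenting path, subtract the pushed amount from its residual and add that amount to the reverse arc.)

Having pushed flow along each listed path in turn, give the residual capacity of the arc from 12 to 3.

Residual capacity of (12,3): 3

after path 1 (7→4→12→9, push 13): res(12,3)=38
after path 2 (7→10→2→12→3→9, push 7): res(12,3)=31
after path 3 (7→4→12→3→9, push 20): res(12,3)=11
after path 4 (7→1→2→12→3→9, push 7): res(12,3)=4
after path 5 (7→1→2→12→3→8→9, push 1): res(12,3)=3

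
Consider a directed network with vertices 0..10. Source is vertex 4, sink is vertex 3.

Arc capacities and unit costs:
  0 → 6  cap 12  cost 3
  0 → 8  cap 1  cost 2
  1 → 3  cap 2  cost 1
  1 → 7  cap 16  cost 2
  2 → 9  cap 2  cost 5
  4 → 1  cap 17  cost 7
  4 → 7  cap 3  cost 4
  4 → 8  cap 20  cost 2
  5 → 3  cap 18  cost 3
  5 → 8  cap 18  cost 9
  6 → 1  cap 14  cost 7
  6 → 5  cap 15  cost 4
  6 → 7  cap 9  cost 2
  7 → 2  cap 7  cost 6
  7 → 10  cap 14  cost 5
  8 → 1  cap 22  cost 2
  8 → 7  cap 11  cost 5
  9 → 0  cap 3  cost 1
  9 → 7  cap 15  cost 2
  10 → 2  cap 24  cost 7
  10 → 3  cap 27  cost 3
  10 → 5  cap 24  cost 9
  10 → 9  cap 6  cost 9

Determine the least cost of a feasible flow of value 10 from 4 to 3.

Minimum cost for 10 units: 116

shortest-cost path #1: 4→8→1→3 push 2 @ unit cost 5 (adds 10)
shortest-cost path #2: 4→7→10→3 push 3 @ unit cost 12 (adds 36)
shortest-cost path #3: 4→8→1→7→10→3 push 5 @ unit cost 14 (adds 70)
total cost = 116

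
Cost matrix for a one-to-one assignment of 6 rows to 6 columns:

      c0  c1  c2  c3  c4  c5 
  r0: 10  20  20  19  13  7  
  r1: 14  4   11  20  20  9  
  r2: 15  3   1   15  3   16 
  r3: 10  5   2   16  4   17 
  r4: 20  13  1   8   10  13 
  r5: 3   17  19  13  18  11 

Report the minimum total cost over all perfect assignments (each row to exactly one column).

Minimum assignment cost: 27

one of 2 optimal assignments: row0→col5 (cost 7), row1→col1 (cost 4), row2→col2 (cost 1), row3→col4 (cost 4), row4→col3 (cost 8), row5→col0 (cost 3)
total = 7 + 4 + 1 + 4 + 8 + 3 = 27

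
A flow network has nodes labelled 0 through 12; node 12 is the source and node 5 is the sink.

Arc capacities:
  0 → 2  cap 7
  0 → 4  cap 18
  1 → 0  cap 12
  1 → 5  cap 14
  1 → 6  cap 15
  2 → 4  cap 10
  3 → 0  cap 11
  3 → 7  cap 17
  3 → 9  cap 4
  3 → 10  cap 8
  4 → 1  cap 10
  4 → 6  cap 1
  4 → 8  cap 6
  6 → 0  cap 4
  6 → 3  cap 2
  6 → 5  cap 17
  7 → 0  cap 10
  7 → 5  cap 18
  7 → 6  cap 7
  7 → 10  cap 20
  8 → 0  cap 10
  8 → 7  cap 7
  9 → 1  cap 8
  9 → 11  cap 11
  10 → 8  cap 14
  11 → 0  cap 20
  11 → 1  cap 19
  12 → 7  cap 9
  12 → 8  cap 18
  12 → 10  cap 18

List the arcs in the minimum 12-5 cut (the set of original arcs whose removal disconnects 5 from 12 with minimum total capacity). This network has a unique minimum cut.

Min-cut arcs: {(8,0), (8,7), (12,7)} (total capacity 26)

augment #1: 12→7→5 push 9
augment #2: 12→8→7→5 push 7
augment #3: 12→8→0→4→1→5 push 10
max flow = 26; residual-reachable set from 12 gives S-side
cut edges (S→T): {(8,0), (8,7), (12,7)} total cap 26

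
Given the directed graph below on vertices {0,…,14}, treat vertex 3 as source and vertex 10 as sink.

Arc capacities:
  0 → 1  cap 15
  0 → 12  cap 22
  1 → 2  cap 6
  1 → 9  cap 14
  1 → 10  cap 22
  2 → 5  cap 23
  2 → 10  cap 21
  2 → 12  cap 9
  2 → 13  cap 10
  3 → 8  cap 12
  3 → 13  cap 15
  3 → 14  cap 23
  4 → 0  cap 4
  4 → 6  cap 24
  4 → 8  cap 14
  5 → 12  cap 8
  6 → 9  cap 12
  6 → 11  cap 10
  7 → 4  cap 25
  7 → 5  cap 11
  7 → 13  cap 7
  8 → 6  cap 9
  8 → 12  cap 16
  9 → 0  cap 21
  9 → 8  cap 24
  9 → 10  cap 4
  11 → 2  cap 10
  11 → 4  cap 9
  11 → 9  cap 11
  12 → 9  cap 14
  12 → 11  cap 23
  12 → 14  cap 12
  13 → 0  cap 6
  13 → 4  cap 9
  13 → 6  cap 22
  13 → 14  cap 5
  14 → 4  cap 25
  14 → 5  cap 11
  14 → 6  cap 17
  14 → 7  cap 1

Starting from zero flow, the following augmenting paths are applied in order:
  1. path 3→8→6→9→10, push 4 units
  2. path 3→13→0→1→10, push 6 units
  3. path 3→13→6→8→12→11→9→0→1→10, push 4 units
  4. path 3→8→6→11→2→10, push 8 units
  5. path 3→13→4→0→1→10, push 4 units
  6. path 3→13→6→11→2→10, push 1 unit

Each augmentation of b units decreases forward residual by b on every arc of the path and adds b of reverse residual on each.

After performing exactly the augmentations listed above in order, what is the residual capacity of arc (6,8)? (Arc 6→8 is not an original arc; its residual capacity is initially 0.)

Residual capacity of (6,8): 8

after path 1 (3→8→6→9→10, push 4): res(6,8)=4
after path 2 (3→13→0→1→10, push 6): res(6,8)=4
after path 3 (3→13→6→8→12→11→9→0→1→10, push 4): res(6,8)=0
after path 4 (3→8→6→11→2→10, push 8): res(6,8)=8
after path 5 (3→13→4→0→1→10, push 4): res(6,8)=8
after path 6 (3→13→6→11→2→10, push 1): res(6,8)=8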